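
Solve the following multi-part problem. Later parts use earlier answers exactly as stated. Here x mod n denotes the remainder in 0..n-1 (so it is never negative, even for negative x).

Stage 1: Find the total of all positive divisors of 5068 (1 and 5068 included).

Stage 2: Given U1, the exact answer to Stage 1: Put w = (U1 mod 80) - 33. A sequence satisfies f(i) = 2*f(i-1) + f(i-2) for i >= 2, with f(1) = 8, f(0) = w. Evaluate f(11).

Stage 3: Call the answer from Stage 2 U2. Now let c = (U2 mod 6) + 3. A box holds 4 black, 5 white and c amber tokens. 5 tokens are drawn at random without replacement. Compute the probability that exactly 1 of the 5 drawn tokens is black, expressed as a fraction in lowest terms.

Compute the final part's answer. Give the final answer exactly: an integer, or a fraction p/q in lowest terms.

60/143

Stage 1: 5068 = 2^2 * 7 * 181; sigma = (1 + 2 + 4) * (1 + 7) * (1 + 181) = 7 * 8 * 182 = 10192; answer 10192
Stage 2: U1 = 10192; w = -1; f(2) = 2*(8) + 1*(-1) = 15; iterating: f(2)=15, f(3)=38, f(4)=91, f(5)=220, f(6)=531, f(7)=1282, f(8)=3095, f(9)=7472, f(10)=18039, f(11)=43550; answer 43550
Stage 3: U2 = 43550; c = 5; total draws C(14,5) = 2002; favorable C(4,1)*C(10,4) = 840; P = 60/143; answer 60/143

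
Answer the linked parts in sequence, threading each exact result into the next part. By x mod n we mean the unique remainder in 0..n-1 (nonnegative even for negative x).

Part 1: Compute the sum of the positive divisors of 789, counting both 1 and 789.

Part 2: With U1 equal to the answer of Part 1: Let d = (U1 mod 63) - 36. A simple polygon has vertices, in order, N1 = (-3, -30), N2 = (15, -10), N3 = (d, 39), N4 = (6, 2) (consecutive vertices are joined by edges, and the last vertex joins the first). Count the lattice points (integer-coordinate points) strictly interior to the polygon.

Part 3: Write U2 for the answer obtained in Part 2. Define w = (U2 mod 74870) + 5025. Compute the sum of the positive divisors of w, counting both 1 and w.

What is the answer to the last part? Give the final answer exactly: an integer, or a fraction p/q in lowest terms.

14136

Part 1: 789 = 3 * 263; sigma = (1 + 3) * (1 + 263) = 4 * 264 = 1056; answer 1056
Part 2: U1 = 1056; d = 12; cross terms: (-3*-10 - 15*-30)=480, (15*39 - 12*-10)=705, (12*2 - 6*39)=-210, (6*-30 - -3*2)=-174; twice the area = |801| = 801; area = 801/2; boundary points = 2 + 1 + 1 + 1 = 5; strictly interior points = area - boundary/2 + 1 = 399; answer 399
Part 3: U2 = 399; w = 5424; 5424 = 2^4 * 3 * 113; sigma = (1 + 2 + 4 + 8 + 16) * (1 + 3) * (1 + 113) = 31 * 4 * 114 = 14136; answer 14136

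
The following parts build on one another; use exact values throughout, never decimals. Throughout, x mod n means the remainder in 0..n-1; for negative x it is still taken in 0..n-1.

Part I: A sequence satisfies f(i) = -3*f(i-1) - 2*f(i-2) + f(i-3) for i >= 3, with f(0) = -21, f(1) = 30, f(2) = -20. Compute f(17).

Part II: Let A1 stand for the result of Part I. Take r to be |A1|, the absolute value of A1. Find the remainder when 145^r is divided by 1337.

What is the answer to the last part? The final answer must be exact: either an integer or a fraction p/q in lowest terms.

Part I: f(3) = -3*(-20) - 2*(30) + 1*(-21) = -21; iterating: f(3)=-21, f(4)=133, f(5)=-377, f(6)=844, f(7)=-1645, f(8)=2870, f(9)=-4476, f(10)=6043, f(11)=-6307, f(12)=2359, f(13)=11580, f(14)=-45765, f(15)=116494, f(16)=-246372, f(17)=460363; answer 460363
Part II: A1 = 460363; r = 460363; squarings mod 1337: 145^1=145, 145^2=970, 145^4=989, 145^8=774, 145^16=100, 145^32=641, 145^64=422, 145^128=263, 145^256=982, 145^512=347, 145^1024=79, 145^2048=893, 145^4096=597, 145^8192=767, 145^16384=9, 145^32768=81, 145^65536=1213, 145^131072=669, 145^262144=1003; 145^460363 = 145^1 * 145^2 * 145^8 * 145^64 * 145^512 * 145^1024 * 145^65536 * 145^131072 * 145^262144 = 110 (mod 1337); answer 110

110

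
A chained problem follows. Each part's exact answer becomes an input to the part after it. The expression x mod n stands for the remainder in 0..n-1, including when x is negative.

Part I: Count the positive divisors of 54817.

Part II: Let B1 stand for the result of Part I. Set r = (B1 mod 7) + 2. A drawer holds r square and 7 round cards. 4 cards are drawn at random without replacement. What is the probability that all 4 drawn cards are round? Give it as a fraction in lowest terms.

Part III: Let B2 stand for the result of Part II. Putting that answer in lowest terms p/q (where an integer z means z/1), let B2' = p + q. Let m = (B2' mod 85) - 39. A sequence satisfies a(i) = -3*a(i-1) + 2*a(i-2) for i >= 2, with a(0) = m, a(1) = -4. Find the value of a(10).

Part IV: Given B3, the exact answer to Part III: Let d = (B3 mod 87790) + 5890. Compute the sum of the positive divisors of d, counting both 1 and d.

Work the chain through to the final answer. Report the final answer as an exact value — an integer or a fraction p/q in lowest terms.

60410

Part I: 54817 = 7 * 41 * 191; number of divisors = (1+1) * (1+1) * (1+1) = 8; answer 8
Part II: B1 = 8; r = 3; total draws C(10,4) = 210; favorable C(7,4) = 35; P = 1/6; answer 1/6
Part III: B2 = 1/6; threaded value p + q = 7; m = -32; a(2) = -3*(-4) + 2*(-32) = -52; iterating: a(2)=-52, a(3)=148, a(4)=-548, a(5)=1940, a(6)=-6916, a(7)=24628, a(8)=-87716, a(9)=312404, a(10)=-1112644; answer -1112644
Part IV: B3 = -1112644; d = 34516; 34516 = 2^2 * 8629; sigma = (1 + 2 + 4) * (1 + 8629) = 7 * 8630 = 60410; answer 60410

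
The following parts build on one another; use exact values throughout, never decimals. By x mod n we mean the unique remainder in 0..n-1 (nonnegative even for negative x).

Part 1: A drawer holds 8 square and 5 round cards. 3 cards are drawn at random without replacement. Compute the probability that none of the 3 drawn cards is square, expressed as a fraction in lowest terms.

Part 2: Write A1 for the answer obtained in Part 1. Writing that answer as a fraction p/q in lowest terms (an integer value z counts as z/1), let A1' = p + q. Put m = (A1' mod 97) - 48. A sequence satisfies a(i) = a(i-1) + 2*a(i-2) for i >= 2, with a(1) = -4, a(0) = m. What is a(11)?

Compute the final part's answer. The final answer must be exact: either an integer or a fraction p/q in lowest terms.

-686

Part 1: total draws C(13,3) = 286; favorable C(5,3) = 10; P = 5/143; answer 5/143
Part 2: A1 = 5/143; threaded value p + q = 148; m = 3; a(2) = 1*(-4) + 2*(3) = 2; iterating: a(2)=2, a(3)=-6, a(4)=-2, a(5)=-14, a(6)=-18, a(7)=-46, a(8)=-82, a(9)=-174, a(10)=-338, a(11)=-686; answer -686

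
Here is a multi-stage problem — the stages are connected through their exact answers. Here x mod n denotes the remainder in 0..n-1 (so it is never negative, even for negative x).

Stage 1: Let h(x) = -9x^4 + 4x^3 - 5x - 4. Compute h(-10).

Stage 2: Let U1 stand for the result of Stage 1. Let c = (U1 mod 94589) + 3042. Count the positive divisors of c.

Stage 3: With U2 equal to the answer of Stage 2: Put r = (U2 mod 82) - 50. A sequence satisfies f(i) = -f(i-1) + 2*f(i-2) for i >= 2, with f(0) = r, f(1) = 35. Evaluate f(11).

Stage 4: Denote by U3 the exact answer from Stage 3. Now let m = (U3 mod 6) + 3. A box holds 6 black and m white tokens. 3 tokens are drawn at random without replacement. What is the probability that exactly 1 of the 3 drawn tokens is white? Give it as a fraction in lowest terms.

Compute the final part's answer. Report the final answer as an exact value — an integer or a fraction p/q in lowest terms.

Stage 1: -9*(-10)^4 + 4*(-10)^3 - 5*(-10)^1 - 4 = (-90000) + (-4000) + (50) + (-4) = -93954; answer -93954
Stage 2: U1 = -93954; c = 3677; 3677 is prime, so its only divisors are 1 and 3677; count = 2; answer 2
Stage 3: U2 = 2; r = -48; f(2) = -1*(35) + 2*(-48) = -131; iterating: f(2)=-131, f(3)=201, f(4)=-463, f(5)=865, f(6)=-1791, f(7)=3521, f(8)=-7103, f(9)=14145, f(10)=-28351, f(11)=56641; answer 56641
Stage 4: U3 = 56641; m = 4; total draws C(10,3) = 120; favorable C(4,1)*C(6,2) = 60; P = 1/2; answer 1/2

1/2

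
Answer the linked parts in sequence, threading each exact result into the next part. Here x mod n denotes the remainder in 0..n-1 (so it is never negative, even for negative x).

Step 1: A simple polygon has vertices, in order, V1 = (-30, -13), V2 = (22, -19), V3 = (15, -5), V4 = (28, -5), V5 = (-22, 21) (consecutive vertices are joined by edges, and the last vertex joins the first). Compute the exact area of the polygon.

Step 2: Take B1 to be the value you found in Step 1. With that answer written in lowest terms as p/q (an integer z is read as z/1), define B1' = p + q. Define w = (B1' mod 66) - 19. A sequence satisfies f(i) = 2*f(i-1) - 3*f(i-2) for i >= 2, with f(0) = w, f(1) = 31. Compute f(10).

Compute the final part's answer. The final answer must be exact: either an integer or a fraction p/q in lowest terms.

-9223

Step 1: cross terms: (-30*-19 - 22*-13)=856, (22*-5 - 15*-19)=175, (15*-5 - 28*-5)=65, (28*21 - -22*-5)=478, (-22*-13 - -30*21)=916; twice the area = |2490| = 2490; area = 1245; answer 1245
Step 2: B1 = 1245; threaded value p + q = 1246; w = 39; f(2) = 2*(31) - 3*(39) = -55; iterating: f(2)=-55, f(3)=-203, f(4)=-241, f(5)=127, f(6)=977, f(7)=1573, f(8)=215, f(9)=-4289, f(10)=-9223; answer -9223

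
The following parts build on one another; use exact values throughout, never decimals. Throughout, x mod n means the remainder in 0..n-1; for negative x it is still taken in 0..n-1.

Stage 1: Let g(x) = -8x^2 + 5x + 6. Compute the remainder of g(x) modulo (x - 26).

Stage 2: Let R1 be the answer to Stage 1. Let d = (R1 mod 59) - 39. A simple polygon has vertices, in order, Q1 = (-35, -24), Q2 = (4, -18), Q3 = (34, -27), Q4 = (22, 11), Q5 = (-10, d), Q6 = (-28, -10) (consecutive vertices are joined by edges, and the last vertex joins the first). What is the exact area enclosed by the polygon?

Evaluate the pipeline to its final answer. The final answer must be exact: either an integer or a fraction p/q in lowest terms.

Stage 1: remainder = value at the root: -8*(26)^2 + 5*(26)^1 + 6 = (-5408) + (130) + (6) = -5272; answer -5272
Stage 2: R1 = -5272; d = -1; cross terms: (-35*-18 - 4*-24)=726, (4*-27 - 34*-18)=504, (34*11 - 22*-27)=968, (22*-1 - -10*11)=88, (-10*-10 - -28*-1)=72, (-28*-24 - -35*-10)=322; twice the area = |2680| = 2680; area = 1340; answer 1340

1340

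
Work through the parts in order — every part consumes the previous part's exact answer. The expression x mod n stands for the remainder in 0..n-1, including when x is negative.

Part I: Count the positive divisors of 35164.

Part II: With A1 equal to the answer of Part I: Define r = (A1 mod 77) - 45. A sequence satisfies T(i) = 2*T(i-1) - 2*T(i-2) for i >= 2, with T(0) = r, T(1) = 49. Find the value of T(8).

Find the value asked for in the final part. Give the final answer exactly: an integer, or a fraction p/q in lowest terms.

-528

Part I: 35164 = 2^2 * 59 * 149; number of divisors = (2+1) * (1+1) * (1+1) = 12; answer 12
Part II: A1 = 12; r = -33; T(2) = 2*(49) - 2*(-33) = 164; iterating: T(2)=164, T(3)=230, T(4)=132, T(5)=-196, T(6)=-656, T(7)=-920, T(8)=-528; answer -528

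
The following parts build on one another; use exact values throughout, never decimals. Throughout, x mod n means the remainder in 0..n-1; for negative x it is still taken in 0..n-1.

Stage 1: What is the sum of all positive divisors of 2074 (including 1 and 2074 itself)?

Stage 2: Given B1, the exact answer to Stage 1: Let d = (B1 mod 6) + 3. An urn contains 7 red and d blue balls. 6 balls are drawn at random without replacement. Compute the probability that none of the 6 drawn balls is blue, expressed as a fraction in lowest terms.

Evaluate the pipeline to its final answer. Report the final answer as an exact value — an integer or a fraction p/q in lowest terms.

1/30

Stage 1: 2074 = 2 * 17 * 61; sigma = (1 + 2) * (1 + 17) * (1 + 61) = 3 * 18 * 62 = 3348; answer 3348
Stage 2: B1 = 3348; d = 3; total draws C(10,6) = 210; favorable C(7,6) = 7; P = 1/30; answer 1/30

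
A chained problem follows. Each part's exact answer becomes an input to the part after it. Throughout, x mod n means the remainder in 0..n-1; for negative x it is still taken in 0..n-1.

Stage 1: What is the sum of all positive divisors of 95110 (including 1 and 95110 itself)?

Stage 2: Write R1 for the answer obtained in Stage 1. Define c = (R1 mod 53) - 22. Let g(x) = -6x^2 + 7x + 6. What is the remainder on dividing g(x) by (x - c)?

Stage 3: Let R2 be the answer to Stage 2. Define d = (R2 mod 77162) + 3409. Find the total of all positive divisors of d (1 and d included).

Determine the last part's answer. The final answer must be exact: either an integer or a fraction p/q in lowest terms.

Stage 1: 95110 = 2 * 5 * 9511; sigma = (1 + 2) * (1 + 5) * (1 + 9511) = 3 * 6 * 9512 = 171216; answer 171216
Stage 2: R1 = 171216; c = 4; remainder = value at the root: -6*(4)^2 + 7*(4)^1 + 6 = (-96) + (28) + (6) = -62; answer -62
Stage 3: R2 = -62; d = 80509; 80509 = 11 * 13 * 563; sigma = (1 + 11) * (1 + 13) * (1 + 563) = 12 * 14 * 564 = 94752; answer 94752

94752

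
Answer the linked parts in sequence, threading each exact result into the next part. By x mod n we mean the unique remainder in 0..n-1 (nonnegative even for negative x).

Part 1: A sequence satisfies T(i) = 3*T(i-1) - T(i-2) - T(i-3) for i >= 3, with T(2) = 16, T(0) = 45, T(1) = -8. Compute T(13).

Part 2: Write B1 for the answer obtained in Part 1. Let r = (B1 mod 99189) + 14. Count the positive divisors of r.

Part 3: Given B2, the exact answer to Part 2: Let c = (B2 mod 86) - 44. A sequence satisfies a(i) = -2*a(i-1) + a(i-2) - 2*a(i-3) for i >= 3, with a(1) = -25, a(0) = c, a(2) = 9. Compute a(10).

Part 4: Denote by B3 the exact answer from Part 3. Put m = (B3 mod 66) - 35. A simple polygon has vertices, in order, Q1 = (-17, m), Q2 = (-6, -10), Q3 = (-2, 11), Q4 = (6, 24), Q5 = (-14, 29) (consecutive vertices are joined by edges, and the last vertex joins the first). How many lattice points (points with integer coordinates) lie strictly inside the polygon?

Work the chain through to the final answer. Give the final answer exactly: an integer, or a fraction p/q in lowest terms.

363

Part 1: T(3) = 3*(16) - 1*(-8) - 1*(45) = 11; iterating: T(3)=11, T(4)=25, T(5)=48, T(6)=108, T(7)=251, T(8)=597, T(9)=1432, T(10)=3448, T(11)=8315, T(12)=20065, T(13)=48432; answer 48432
Part 2: B1 = 48432; r = 48446; 48446 = 2 * 24223; number of divisors = (1+1) * (1+1) = 4; answer 4
Part 3: B2 = 4; c = -40; a(3) = -2*(9) + 1*(-25) - 2*(-40) = 37; iterating: a(3)=37, a(4)=-15, a(5)=49, a(6)=-187, a(7)=453, a(8)=-1191, a(9)=3209, a(10)=-8515; answer -8515
Part 4: B3 = -8515; m = 30; cross terms: (-17*-10 - -6*30)=350, (-6*11 - -2*-10)=-86, (-2*24 - 6*11)=-114, (6*29 - -14*24)=510, (-14*30 - -17*29)=73; twice the area = |733| = 733; area = 733/2; boundary points = 1 + 1 + 1 + 5 + 1 = 9; strictly interior points = area - boundary/2 + 1 = 363; answer 363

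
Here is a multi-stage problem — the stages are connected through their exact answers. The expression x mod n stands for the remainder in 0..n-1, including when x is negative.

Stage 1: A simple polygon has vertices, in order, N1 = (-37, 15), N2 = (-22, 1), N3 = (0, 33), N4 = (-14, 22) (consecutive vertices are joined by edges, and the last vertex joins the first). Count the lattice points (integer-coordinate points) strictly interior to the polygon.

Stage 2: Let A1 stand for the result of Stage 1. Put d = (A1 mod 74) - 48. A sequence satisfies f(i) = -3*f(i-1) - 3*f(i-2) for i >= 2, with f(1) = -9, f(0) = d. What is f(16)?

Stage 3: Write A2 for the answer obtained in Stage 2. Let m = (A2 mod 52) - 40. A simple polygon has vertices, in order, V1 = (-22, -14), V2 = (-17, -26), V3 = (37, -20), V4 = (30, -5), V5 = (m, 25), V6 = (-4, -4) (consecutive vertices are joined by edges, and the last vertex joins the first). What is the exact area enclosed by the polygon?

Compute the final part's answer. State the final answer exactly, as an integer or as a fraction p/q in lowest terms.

1430

Stage 1: cross terms: (-37*1 - -22*15)=293, (-22*33 - 0*1)=-726, (0*22 - -14*33)=462, (-14*15 - -37*22)=604; twice the area = |633| = 633; area = 633/2; boundary points = 1 + 2 + 1 + 1 = 5; strictly interior points = area - boundary/2 + 1 = 315; answer 315
Stage 2: A1 = 315; d = -29; f(2) = -3*(-9) - 3*(-29) = 114; iterating: f(2)=114, f(3)=-315, f(4)=603, f(5)=-864, f(6)=783, f(7)=243, f(8)=-3078, f(9)=8505, f(10)=-16281, f(11)=23328, f(12)=-21141, f(13)=-6561, f(14)=83106, f(15)=-229635, f(16)=439587; answer 439587
Stage 3: A2 = 439587; m = -9; cross terms: (-22*-26 - -17*-14)=334, (-17*-20 - 37*-26)=1302, (37*-5 - 30*-20)=415, (30*25 - -9*-5)=705, (-9*-4 - -4*25)=136, (-4*-14 - -22*-4)=-32; twice the area = |2860| = 2860; area = 1430; answer 1430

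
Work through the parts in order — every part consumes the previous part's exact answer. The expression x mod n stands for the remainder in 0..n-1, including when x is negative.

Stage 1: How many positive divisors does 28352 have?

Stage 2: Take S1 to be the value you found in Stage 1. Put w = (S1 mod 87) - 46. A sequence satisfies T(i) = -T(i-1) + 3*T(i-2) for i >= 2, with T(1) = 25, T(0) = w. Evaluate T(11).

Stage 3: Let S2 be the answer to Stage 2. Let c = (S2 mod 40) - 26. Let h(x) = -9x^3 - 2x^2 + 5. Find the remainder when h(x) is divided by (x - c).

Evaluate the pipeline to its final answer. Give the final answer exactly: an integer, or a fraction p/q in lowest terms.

Stage 1: 28352 = 2^6 * 443; number of divisors = (6+1) * (1+1) = 14; answer 14
Stage 2: S1 = 14; w = -32; T(2) = -1*(25) + 3*(-32) = -121; iterating: T(2)=-121, T(3)=196, T(4)=-559, T(5)=1147, T(6)=-2824, T(7)=6265, T(8)=-14737, T(9)=33532, T(10)=-77743, T(11)=178339; answer 178339
Stage 3: S2 = 178339; c = -7; remainder = value at the root: -9*(-7)^3 - 2*(-7)^2 + 5 = (3087) + (-98) + (5) = 2994; answer 2994

2994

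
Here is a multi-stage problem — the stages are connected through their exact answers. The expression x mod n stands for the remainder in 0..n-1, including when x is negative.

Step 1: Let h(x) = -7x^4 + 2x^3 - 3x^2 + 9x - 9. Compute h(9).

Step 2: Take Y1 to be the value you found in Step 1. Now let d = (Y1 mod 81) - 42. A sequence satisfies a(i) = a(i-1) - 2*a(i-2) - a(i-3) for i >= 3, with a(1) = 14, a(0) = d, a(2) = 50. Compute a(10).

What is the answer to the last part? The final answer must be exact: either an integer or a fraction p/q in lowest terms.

-2180

Step 1: -7*(9)^4 + 2*(9)^3 - 3*(9)^2 + 9*(9)^1 - 9 = (-45927) + (1458) + (-243) + (81) + (-9) = -44640; answer -44640
Step 2: Y1 = -44640; d = 30; a(3) = 1*(50) - 2*(14) - 1*(30) = -8; iterating: a(3)=-8, a(4)=-122, a(5)=-156, a(6)=96, a(7)=530, a(8)=494, a(9)=-662, a(10)=-2180; answer -2180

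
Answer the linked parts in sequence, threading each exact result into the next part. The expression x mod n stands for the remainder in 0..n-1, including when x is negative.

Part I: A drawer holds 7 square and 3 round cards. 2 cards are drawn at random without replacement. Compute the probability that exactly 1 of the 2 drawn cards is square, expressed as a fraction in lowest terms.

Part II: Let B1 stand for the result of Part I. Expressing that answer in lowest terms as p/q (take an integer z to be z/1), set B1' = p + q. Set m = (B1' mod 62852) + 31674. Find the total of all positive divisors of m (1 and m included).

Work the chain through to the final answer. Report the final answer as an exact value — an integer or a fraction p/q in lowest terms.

70432

Part I: total draws C(10,2) = 45; favorable C(7,1)*C(3,1) = 21; P = 7/15; answer 7/15
Part II: B1 = 7/15; threaded value p + q = 22; m = 31696; 31696 = 2^4 * 7 * 283; sigma = (1 + 2 + 4 + 8 + 16) * (1 + 7) * (1 + 283) = 31 * 8 * 284 = 70432; answer 70432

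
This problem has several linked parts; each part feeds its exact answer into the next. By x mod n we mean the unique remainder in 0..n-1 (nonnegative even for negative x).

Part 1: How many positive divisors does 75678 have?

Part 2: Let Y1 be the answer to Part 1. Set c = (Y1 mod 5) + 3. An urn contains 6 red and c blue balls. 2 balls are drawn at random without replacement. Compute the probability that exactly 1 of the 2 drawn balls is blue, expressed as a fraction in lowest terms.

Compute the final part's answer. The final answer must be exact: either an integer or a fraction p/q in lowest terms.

Part 1: 75678 = 2 * 3 * 12613; number of divisors = (1+1) * (1+1) * (1+1) = 8; answer 8
Part 2: Y1 = 8; c = 6; total draws C(12,2) = 66; favorable C(6,1)*C(6,1) = 36; P = 6/11; answer 6/11

6/11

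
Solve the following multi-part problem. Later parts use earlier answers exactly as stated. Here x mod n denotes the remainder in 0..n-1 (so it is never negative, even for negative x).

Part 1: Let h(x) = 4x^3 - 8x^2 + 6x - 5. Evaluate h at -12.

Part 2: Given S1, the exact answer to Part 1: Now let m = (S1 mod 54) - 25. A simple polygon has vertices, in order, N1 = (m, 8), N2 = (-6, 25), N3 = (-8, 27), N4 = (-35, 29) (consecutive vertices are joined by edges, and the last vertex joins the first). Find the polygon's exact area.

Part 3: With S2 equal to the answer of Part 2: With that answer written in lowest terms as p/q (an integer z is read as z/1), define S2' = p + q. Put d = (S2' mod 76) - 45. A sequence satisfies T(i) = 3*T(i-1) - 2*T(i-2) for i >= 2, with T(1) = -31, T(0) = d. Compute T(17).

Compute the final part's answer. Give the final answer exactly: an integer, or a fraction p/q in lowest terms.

Part 1: 4*(-12)^3 - 8*(-12)^2 + 6*(-12)^1 - 5 = (-6912) + (-1152) + (-72) + (-5) = -8141; answer -8141
Part 2: S1 = -8141; m = -12; cross terms: (-12*25 - -6*8)=-252, (-6*27 - -8*25)=38, (-8*29 - -35*27)=713, (-35*8 - -12*29)=68; twice the area = |567| = 567; area = 567/2; answer 567/2
Part 3: S2 = 567/2; threaded value p + q = 569; d = -8; T(2) = 3*(-31) - 2*(-8) = -77; iterating: T(2)=-77, T(3)=-169, T(4)=-353, T(5)=-721, T(6)=-1457, T(7)=-2929, T(8)=-5873, T(9)=-11761, T(10)=-23537, T(11)=-47089, T(12)=-94193, T(13)=-188401, T(14)=-376817, T(15)=-753649, T(16)=-1507313, T(17)=-3014641; answer -3014641

-3014641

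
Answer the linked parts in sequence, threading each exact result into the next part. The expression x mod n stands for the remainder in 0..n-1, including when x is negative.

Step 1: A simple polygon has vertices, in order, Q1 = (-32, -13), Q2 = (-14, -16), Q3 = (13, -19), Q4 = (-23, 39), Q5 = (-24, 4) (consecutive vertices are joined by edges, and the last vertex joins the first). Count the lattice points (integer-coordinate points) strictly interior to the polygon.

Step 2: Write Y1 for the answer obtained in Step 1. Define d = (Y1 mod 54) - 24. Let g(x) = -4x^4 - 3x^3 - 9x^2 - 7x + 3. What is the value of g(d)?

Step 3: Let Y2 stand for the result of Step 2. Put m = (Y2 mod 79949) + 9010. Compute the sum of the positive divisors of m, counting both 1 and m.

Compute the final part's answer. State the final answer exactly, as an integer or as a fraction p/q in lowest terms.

Step 1: cross terms: (-32*-16 - -14*-13)=330, (-14*-19 - 13*-16)=474, (13*39 - -23*-19)=70, (-23*4 - -24*39)=844, (-24*-13 - -32*4)=440; twice the area = |2158| = 2158; area = 1079; boundary points = 3 + 3 + 2 + 1 + 1 = 10; strictly interior points = area - boundary/2 + 1 = 1075; answer 1075
Step 2: Y1 = 1075; d = 25; -4*(25)^4 - 3*(25)^3 - 9*(25)^2 - 7*(25)^1 + 3 = (-1562500) + (-46875) + (-5625) + (-175) + (3) = -1615172; answer -1615172
Step 3: Y2 = -1615172; m = 72767; 72767 is prime, so its only divisors are 1 and 72767; sigma = 1 + 72767 = 72768; answer 72768

72768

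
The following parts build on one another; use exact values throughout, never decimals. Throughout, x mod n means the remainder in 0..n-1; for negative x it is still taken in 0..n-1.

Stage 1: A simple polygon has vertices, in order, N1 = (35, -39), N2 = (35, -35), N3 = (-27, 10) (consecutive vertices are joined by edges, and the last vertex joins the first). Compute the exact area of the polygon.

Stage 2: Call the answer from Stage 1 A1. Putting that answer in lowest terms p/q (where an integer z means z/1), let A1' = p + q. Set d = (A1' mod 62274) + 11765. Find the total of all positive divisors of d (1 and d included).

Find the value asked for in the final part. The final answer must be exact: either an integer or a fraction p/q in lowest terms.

22680

Stage 1: cross terms: (35*-35 - 35*-39)=140, (35*10 - -27*-35)=-595, (-27*-39 - 35*10)=703; twice the area = |248| = 248; area = 124; answer 124
Stage 2: A1 = 124; threaded value p + q = 125; d = 11890; 11890 = 2 * 5 * 29 * 41; sigma = (1 + 2) * (1 + 5) * (1 + 29) * (1 + 41) = 3 * 6 * 30 * 42 = 22680; answer 22680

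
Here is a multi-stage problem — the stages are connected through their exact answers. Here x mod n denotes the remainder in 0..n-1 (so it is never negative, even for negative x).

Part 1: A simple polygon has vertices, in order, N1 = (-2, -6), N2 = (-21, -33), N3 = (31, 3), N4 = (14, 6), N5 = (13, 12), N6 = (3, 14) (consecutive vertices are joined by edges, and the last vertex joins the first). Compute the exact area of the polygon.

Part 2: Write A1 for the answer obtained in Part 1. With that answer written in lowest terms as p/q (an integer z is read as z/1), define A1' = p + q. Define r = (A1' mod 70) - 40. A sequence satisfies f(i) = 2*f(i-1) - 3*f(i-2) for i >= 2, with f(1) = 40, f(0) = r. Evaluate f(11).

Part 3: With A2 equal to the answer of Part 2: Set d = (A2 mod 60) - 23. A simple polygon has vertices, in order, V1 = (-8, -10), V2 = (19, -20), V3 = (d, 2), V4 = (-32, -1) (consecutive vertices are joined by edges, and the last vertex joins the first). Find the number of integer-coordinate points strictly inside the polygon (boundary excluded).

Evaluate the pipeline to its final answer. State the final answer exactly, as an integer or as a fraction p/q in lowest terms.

Part 1: cross terms: (-2*-33 - -21*-6)=-60, (-21*3 - 31*-33)=960, (31*6 - 14*3)=144, (14*12 - 13*6)=90, (13*14 - 3*12)=146, (3*-6 - -2*14)=10; twice the area = |1290| = 1290; area = 645; answer 645
Part 2: A1 = 645; threaded value p + q = 646; r = -24; f(2) = 2*(40) - 3*(-24) = 152; iterating: f(2)=152, f(3)=184, f(4)=-88, f(5)=-728, f(6)=-1192, f(7)=-200, f(8)=3176, f(9)=6952, f(10)=4376, f(11)=-12104; answer -12104
Part 3: A2 = -12104; d = -7; cross terms: (-8*-20 - 19*-10)=350, (19*2 - -7*-20)=-102, (-7*-1 - -32*2)=71, (-32*-10 - -8*-1)=312; twice the area = |631| = 631; area = 631/2; boundary points = 1 + 2 + 1 + 3 = 7; strictly interior points = area - boundary/2 + 1 = 313; answer 313

313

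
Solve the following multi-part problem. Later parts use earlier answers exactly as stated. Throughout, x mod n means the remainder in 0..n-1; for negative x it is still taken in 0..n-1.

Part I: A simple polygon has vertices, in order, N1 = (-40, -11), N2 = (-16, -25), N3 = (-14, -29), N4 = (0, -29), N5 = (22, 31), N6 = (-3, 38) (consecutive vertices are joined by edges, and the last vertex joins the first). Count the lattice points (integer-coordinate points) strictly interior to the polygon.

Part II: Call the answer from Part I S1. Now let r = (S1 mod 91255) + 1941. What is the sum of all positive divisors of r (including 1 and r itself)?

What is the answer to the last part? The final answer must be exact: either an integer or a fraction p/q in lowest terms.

4368

Part I: cross terms: (-40*-25 - -16*-11)=824, (-16*-29 - -14*-25)=114, (-14*-29 - 0*-29)=406, (0*31 - 22*-29)=638, (22*38 - -3*31)=929, (-3*-11 - -40*38)=1553; twice the area = |4464| = 4464; area = 2232; boundary points = 2 + 2 + 14 + 2 + 1 + 1 = 22; strictly interior points = area - boundary/2 + 1 = 2222; answer 2222
Part II: S1 = 2222; r = 4163; 4163 = 23 * 181; sigma = (1 + 23) * (1 + 181) = 24 * 182 = 4368; answer 4368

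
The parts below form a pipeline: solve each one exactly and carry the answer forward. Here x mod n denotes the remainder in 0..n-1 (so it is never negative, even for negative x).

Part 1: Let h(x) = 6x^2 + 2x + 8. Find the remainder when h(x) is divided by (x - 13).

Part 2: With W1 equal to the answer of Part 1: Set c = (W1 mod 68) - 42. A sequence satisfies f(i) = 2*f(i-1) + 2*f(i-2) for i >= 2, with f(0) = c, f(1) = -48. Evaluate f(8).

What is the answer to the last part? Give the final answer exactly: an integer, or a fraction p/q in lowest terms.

Part 1: remainder = value at the root: 6*(13)^2 + 2*(13)^1 + 8 = (1014) + (26) + (8) = 1048; answer 1048
Part 2: W1 = 1048; c = -14; f(2) = 2*(-48) + 2*(-14) = -124; iterating: f(2)=-124, f(3)=-344, f(4)=-936, f(5)=-2560, f(6)=-6992, f(7)=-19104, f(8)=-52192; answer -52192

-52192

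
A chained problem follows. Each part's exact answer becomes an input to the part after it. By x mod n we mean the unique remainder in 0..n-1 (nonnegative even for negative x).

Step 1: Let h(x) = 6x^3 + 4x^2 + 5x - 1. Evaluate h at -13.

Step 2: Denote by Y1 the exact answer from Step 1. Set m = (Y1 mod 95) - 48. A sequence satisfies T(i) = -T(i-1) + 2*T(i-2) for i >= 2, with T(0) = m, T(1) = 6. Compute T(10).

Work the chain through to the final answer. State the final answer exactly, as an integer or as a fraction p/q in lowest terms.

3084

Step 1: 6*(-13)^3 + 4*(-13)^2 + 5*(-13)^1 - 1 = (-13182) + (676) + (-65) + (-1) = -12572; answer -12572
Step 2: Y1 = -12572; m = 15; T(2) = -1*(6) + 2*(15) = 24; iterating: T(2)=24, T(3)=-12, T(4)=60, T(5)=-84, T(6)=204, T(7)=-372, T(8)=780, T(9)=-1524, T(10)=3084; answer 3084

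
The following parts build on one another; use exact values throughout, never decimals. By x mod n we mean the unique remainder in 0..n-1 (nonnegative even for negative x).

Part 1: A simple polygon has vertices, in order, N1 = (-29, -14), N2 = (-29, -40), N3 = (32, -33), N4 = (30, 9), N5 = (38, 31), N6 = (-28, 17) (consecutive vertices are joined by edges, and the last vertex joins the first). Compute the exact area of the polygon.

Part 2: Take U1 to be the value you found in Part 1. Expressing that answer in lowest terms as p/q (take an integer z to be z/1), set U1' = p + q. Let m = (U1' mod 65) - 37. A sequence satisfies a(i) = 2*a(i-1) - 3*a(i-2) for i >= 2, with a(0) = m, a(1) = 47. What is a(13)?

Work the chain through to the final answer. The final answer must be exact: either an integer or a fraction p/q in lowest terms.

17303

Part 1: cross terms: (-29*-40 - -29*-14)=754, (-29*-33 - 32*-40)=2237, (32*9 - 30*-33)=1278, (30*31 - 38*9)=588, (38*17 - -28*31)=1514, (-28*-14 - -29*17)=885; twice the area = |7256| = 7256; area = 3628; answer 3628
Part 2: U1 = 3628; threaded value p + q = 3629; m = 17; a(2) = 2*(47) - 3*(17) = 43; iterating: a(2)=43, a(3)=-55, a(4)=-239, a(5)=-313, a(6)=91, a(7)=1121, a(8)=1969, a(9)=575, a(10)=-4757, a(11)=-11239, a(12)=-8207, a(13)=17303; answer 17303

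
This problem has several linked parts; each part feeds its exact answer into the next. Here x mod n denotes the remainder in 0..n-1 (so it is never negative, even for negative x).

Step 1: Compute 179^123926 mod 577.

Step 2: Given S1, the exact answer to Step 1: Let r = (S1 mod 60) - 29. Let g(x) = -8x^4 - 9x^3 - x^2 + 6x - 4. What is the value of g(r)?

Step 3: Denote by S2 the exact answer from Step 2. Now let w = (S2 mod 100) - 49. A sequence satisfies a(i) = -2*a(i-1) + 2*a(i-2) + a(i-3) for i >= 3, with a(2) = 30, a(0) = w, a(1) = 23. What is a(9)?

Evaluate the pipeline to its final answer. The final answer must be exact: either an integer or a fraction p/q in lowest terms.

-61

Step 1: squarings mod 577: 179^1=179, 179^2=306, 179^4=162, 179^8=279, 179^16=523, 179^32=31, 179^64=384, 179^128=321, 179^256=335, 179^512=287, 179^1024=435, 179^2048=546, 179^4096=384, 179^8192=321, 179^16384=335, 179^32768=287, 179^65536=435; 179^123926 = 179^2 * 179^4 * 179^16 * 179^1024 * 179^8192 * 179^16384 * 179^32768 * 179^65536 = 508 (mod 577); answer 508
Step 2: S1 = 508; r = -1; -8*(-1)^4 - 9*(-1)^3 - 1*(-1)^2 + 6*(-1)^1 - 4 = (-8) + (9) + (-1) + (-6) + (-4) = -10; answer -10
Step 3: S2 = -10; w = 41; a(3) = -2*(30) + 2*(23) + 1*(41) = 27; iterating: a(3)=27, a(4)=29, a(5)=26, a(6)=33, a(7)=15, a(8)=62, a(9)=-61; answer -61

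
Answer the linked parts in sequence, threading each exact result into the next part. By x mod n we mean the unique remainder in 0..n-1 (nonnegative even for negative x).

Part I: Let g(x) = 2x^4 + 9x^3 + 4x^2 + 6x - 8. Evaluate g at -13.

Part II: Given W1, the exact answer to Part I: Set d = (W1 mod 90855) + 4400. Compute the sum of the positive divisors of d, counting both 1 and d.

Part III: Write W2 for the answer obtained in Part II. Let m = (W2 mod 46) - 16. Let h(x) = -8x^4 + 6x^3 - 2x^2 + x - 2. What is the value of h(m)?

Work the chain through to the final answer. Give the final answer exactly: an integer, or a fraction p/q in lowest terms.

-1811108

Part I: 2*(-13)^4 + 9*(-13)^3 + 4*(-13)^2 + 6*(-13)^1 - 8 = (57122) + (-19773) + (676) + (-78) + (-8) = 37939; answer 37939
Part II: W1 = 37939; d = 42339; 42339 = 3 * 11 * 1283; sigma = (1 + 3) * (1 + 11) * (1 + 1283) = 4 * 12 * 1284 = 61632; answer 61632
Part III: W2 = 61632; m = 22; -8*(22)^4 + 6*(22)^3 - 2*(22)^2 + 1*(22)^1 - 2 = (-1874048) + (63888) + (-968) + (22) + (-2) = -1811108; answer -1811108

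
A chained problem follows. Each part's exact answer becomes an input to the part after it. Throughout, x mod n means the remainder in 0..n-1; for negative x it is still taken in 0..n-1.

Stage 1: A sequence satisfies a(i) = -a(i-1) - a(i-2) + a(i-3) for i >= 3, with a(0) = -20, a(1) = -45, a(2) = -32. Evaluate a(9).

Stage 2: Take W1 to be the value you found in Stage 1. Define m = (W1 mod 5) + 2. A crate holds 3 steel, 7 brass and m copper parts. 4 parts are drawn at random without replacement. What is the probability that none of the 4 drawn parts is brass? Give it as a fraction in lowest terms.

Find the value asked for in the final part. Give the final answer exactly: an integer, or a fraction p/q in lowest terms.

3/143

Stage 1: a(3) = -1*(-32) - 1*(-45) + 1*(-20) = 57; iterating: a(3)=57, a(4)=-70, a(5)=-19, a(6)=146, a(7)=-197, a(8)=32, a(9)=311; answer 311
Stage 2: W1 = 311; m = 3; total draws C(13,4) = 715; favorable C(6,4) = 15; P = 3/143; answer 3/143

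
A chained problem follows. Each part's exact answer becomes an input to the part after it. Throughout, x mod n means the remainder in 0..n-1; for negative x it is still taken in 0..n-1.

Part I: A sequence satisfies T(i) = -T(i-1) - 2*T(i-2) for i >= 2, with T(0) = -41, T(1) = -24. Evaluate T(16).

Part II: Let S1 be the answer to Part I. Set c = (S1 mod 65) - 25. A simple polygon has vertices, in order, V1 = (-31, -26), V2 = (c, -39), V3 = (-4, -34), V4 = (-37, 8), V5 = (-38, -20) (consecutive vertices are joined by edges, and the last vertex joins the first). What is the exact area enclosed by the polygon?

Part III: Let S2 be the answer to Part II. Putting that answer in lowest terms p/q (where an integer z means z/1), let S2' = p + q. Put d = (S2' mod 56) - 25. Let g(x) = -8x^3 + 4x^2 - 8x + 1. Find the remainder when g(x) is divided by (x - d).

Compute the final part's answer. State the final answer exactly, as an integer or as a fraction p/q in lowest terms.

Part I: T(2) = -1*(-24) - 2*(-41) = 106; iterating: T(2)=106, T(3)=-58, T(4)=-154, T(5)=270, T(6)=38, T(7)=-578, T(8)=502, T(9)=654, T(10)=-1658, T(11)=350, T(12)=2966, T(13)=-3666, T(14)=-2266, T(15)=9598, T(16)=-5066; answer -5066
Part II: S1 = -5066; c = -21; cross terms: (-31*-39 - -21*-26)=663, (-21*-34 - -4*-39)=558, (-4*8 - -37*-34)=-1290, (-37*-20 - -38*8)=1044, (-38*-26 - -31*-20)=368; twice the area = |1343| = 1343; area = 1343/2; answer 1343/2
Part III: S2 = 1343/2; threaded value p + q = 1345; d = -24; remainder = value at the root: -8*(-24)^3 + 4*(-24)^2 - 8*(-24)^1 + 1 = (110592) + (2304) + (192) + (1) = 113089; answer 113089

113089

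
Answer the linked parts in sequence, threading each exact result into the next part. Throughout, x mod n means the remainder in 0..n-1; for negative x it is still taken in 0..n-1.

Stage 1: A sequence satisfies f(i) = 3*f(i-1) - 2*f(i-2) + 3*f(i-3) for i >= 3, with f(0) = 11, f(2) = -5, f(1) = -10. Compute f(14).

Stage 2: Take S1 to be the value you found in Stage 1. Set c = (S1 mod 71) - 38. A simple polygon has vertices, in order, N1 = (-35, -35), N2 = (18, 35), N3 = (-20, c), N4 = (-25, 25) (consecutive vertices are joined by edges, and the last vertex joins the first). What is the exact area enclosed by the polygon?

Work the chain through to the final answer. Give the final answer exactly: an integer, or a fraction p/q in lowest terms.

Stage 1: f(3) = 3*(-5) - 2*(-10) + 3*(11) = 38; iterating: f(3)=38, f(4)=94, f(5)=191, f(6)=499, f(7)=1397, f(8)=3766, f(9)=10001, f(10)=26662, f(11)=71282, f(12)=190525, f(13)=508997, f(14)=1359787; answer 1359787
Stage 2: S1 = 1359787; c = 28; cross terms: (-35*35 - 18*-35)=-595, (18*28 - -20*35)=1204, (-20*25 - -25*28)=200, (-25*-35 - -35*25)=1750; twice the area = |2559| = 2559; area = 2559/2; answer 2559/2

2559/2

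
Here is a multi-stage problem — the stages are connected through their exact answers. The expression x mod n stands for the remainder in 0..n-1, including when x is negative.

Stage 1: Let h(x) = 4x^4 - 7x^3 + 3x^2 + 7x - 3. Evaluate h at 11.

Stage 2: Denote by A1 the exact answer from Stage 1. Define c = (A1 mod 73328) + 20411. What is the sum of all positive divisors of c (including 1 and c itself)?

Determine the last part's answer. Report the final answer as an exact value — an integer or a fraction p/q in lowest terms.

112176

Stage 1: 4*(11)^4 - 7*(11)^3 + 3*(11)^2 + 7*(11)^1 - 3 = (58564) + (-9317) + (363) + (77) + (-3) = 49684; answer 49684
Stage 2: A1 = 49684; c = 70095; 70095 = 3 * 5 * 4673; sigma = (1 + 3) * (1 + 5) * (1 + 4673) = 4 * 6 * 4674 = 112176; answer 112176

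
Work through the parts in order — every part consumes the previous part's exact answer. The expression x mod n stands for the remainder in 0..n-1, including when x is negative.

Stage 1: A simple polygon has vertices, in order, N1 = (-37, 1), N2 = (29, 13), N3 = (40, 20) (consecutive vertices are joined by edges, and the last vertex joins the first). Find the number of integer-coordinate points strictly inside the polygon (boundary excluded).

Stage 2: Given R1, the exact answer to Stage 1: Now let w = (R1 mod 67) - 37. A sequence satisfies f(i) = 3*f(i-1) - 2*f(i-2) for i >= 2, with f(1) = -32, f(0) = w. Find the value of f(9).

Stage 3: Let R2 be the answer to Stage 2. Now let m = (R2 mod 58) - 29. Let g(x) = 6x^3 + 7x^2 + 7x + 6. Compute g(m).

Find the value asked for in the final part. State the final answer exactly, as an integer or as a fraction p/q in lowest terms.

-27568

Stage 1: cross terms: (-37*13 - 29*1)=-510, (29*20 - 40*13)=60, (40*1 - -37*20)=780; twice the area = |330| = 330; area = 165; boundary points = 6 + 1 + 1 = 8; strictly interior points = area - boundary/2 + 1 = 162; answer 162
Stage 2: R1 = 162; w = -9; f(2) = 3*(-32) - 2*(-9) = -78; iterating: f(2)=-78, f(3)=-170, f(4)=-354, f(5)=-722, f(6)=-1458, f(7)=-2930, f(8)=-5874, f(9)=-11762; answer -11762
Stage 3: R2 = -11762; m = -17; 6*(-17)^3 + 7*(-17)^2 + 7*(-17)^1 + 6 = (-29478) + (2023) + (-119) + (6) = -27568; answer -27568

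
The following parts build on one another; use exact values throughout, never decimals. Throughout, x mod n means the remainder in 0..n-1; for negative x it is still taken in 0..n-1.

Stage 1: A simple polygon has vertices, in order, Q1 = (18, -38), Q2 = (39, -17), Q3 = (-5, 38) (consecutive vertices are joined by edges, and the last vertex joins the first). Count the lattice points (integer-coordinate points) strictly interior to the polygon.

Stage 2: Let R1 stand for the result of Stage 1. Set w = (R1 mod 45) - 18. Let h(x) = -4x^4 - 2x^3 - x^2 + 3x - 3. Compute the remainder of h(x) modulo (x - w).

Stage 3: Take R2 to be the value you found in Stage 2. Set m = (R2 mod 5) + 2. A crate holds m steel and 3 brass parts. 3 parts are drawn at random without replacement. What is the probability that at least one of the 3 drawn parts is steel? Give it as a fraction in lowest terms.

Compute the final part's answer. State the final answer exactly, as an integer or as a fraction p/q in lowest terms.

55/56

Stage 1: cross terms: (18*-17 - 39*-38)=1176, (39*38 - -5*-17)=1397, (-5*-38 - 18*38)=-494; twice the area = |2079| = 2079; area = 2079/2; boundary points = 21 + 11 + 1 = 33; strictly interior points = area - boundary/2 + 1 = 1024; answer 1024
Stage 2: R1 = 1024; w = 16; remainder = value at the root: -4*(16)^4 - 2*(16)^3 - 1*(16)^2 + 3*(16)^1 - 3 = (-262144) + (-8192) + (-256) + (48) + (-3) = -270547; answer -270547
Stage 3: R2 = -270547; m = 5; total draws C(8,3) = 56; complement C(3,3) = 1; favorable 56 - 1 = 55; P = 55/56; answer 55/56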